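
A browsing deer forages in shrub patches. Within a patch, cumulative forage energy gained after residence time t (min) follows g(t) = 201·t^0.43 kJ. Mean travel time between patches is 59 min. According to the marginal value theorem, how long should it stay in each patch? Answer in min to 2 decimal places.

44.51 min

By the marginal value theorem, leave when the instantaneous gain rate g'(t) equals the habitat-wide average g(t)/(T + t).
g'(t) = 0.43·201·t^-0.57. Setting 0.43·201·t^-0.57 = 201·t^0.43/(59+t) gives 0.43(59+t) = t, so 0.57·t = 0.43×59.
t* = 0.43×59/0.57 = 44.51 min.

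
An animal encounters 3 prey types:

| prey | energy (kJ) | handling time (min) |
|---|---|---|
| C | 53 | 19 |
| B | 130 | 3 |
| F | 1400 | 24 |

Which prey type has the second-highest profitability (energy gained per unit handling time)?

Profitability E/h (kJ/min): C = 53/19 = 2.79, B = 130/3 = 43.3, F = 1400/24 = 58.3.
Ranked: F > B > C.

B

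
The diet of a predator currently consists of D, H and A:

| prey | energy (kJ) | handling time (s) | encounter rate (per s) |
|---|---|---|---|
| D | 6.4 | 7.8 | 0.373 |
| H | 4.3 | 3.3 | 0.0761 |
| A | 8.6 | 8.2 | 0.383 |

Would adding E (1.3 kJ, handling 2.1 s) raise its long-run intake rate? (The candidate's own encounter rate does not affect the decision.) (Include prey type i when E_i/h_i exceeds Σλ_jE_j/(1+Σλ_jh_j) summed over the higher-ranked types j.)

On D, H and A alone, R = ΣλE/(1+Σλh) = 6.008/7.301 = 0.8229 kJ/s.
Profitability of E: 1.3/2.1 = 0.619 kJ/s.
Since 0.619 < R, time spent handling E is better spent searching.

No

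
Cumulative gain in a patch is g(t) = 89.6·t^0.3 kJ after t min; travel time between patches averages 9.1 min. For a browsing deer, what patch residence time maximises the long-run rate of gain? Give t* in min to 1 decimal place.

Optimal t* satisfies g'(t*) = g(t*)/(T + t*).
g'(t) = 0.3·89.6·t^-0.7. Setting 0.3·89.6·t^-0.7 = 89.6·t^0.3/(9.1+t) gives 0.3(9.1+t) = t, so 0.70·t = 0.3×9.1.
t* = 0.3×9.1/0.70 = 3.9 min.

3.9 min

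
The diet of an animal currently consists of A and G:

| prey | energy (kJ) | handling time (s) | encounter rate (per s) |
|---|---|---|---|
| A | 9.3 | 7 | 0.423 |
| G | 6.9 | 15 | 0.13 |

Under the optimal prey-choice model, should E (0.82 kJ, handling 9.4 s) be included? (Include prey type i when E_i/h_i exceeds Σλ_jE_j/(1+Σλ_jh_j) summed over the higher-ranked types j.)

No

Intake rate on the current diet: R = (0.423×9.3 + 0.13×6.9) / (1 + 0.423×7 + 0.13×15) = 4.831/5.911 = 0.8173 kJ/s.
E: E/h = 0.82/9.4 = 0.08723 kJ/s.
0.08723 < 0.8173, so adding E would lower the average — exclude it.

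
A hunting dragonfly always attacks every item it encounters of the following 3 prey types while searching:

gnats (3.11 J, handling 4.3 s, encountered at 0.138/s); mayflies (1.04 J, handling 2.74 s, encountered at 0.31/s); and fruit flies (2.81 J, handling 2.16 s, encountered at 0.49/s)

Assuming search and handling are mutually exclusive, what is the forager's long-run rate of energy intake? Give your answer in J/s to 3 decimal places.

R = Σλ_iE_i / (1 + Σλ_ih_i)
Numerator: 0.138×3.11 + 0.31×1.04 + 0.49×2.81 = 2.128
Denominator: 1 + 0.138×4.3 + 0.31×2.74 + 0.49×2.16 = 3.501
R = 2.128/3.501 = 0.6079 J/s

0.608 J/s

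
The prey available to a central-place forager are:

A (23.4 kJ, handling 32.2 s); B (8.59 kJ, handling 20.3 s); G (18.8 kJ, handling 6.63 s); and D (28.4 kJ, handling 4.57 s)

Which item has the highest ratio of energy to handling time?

In descending order of E/h:
D: 28.4/4.57 = 6.21 kJ/s
G: 18.8/6.63 = 2.84 kJ/s
A: 23.4/32.2 = 0.727 kJ/s
B: 8.59/20.3 = 0.423 kJ/s

D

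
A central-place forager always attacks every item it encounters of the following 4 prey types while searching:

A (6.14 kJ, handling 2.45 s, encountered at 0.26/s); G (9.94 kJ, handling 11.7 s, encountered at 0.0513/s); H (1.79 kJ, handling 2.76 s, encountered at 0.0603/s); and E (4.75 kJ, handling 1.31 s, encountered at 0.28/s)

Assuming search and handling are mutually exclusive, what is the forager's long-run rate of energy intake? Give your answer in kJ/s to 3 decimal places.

R = Σλ_iE_i / (1 + Σλ_ih_i)
Numerator: 0.26×6.14 + 0.0513×9.94 + 0.0603×1.79 + 0.28×4.75 = 3.544
Denominator: 1 + 0.26×2.45 + 0.0513×11.7 + 0.0603×2.76 + 0.28×1.31 = 2.77
R = 3.544/2.77 = 1.279 kJ/s

1.279 kJ/s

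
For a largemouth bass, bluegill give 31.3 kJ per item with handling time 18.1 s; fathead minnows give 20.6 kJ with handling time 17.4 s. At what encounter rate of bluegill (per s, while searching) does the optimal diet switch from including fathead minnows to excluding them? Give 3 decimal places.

The zero-one rule: include fathead minnows iff E₂/h₂ > λE₁/(1+λh₁). Equality gives the switch point.
λE₁h₂ = E₂ + λE₂h₁ ⇒ λ = E₂/(E₁h₂ − E₂h₁) = 20.6/(544.6 − 372.9) = 0.1199 per s.

0.120 per s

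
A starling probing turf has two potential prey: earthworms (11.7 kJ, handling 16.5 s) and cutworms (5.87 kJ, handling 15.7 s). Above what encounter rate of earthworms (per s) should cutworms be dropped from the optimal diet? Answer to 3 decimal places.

At the threshold, the rate on earthworms alone equals the profitability of cutworms: λ·11.7/(1 + λ·16.5) = 5.87/15.7 = 0.3739.
Rearranging, λ(11.7 − 0.3739×16.5) = 0.3739, so λ = 0.3739/5.531 = 0.0676 per s.

0.068 per s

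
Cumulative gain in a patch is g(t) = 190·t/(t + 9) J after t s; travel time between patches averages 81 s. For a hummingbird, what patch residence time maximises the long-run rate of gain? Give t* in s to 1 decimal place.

Maximise g(t)/(T+t): set derivative to zero → g'(t)(T+t) = g(t).
g'(t) = 190·9/(t + 9)². Setting 190·9/(t+9)² = 190t/[(t+9)(81+t)] gives 9(81+t) = t(t+9), so t² = 9×81 = 729.
t* = √729 = 27 s.

27.0 s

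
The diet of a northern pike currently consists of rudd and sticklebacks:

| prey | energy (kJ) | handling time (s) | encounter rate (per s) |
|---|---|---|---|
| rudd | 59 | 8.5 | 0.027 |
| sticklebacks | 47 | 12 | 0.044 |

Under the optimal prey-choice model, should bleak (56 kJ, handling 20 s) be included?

Current rate: (0.027×59 + 0.044×47)/(1 + 0.027×8.5 + 0.044×12) = 2.083 kJ/s.
Profitability of bleak: 56/20 = 2.8 kJ/s.
Since 2.8 > R, including bleak increases the long-run rate.

Yes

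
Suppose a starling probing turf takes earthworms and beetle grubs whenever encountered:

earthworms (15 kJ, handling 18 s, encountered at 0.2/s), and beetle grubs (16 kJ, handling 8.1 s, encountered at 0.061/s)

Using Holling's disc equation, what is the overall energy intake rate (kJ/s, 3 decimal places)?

0.781 kJ/s

Energy encountered per unit search time: 0.2×15 + 0.061×16 = 3.976 kJ/s.
Handling time per unit search time: 0.2×18 + 0.061×8.1 = 4.094.
Rate = 3.976/(1 + 4.094) = 0.7805 kJ/s.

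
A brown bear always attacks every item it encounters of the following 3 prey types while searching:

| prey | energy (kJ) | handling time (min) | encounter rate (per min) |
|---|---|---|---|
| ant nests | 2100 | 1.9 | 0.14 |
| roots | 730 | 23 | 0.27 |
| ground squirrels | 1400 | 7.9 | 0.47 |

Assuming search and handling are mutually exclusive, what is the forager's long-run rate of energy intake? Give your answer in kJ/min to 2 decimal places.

Energy encountered per unit search time: 0.14×2100 + 0.27×730 + 0.47×1400 = 1149 kJ/min.
Handling time per unit search time: 0.14×1.9 + 0.27×23 + 0.47×7.9 = 10.19.
Rate = 1149/(1 + 10.19) = 102.7 kJ/min.

102.70 kJ/min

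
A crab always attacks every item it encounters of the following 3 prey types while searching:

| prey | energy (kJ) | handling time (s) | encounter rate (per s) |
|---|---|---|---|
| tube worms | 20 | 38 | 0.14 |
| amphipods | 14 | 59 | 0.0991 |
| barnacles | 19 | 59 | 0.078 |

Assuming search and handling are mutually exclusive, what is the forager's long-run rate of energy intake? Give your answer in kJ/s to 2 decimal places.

Energy encountered per unit search time: 0.14×20 + 0.0991×14 + 0.078×19 = 5.669 kJ/s.
Handling time per unit search time: 0.14×38 + 0.0991×59 + 0.078×59 = 15.77.
Rate = 5.669/(1 + 15.77) = 0.3381 kJ/s.

0.34 kJ/s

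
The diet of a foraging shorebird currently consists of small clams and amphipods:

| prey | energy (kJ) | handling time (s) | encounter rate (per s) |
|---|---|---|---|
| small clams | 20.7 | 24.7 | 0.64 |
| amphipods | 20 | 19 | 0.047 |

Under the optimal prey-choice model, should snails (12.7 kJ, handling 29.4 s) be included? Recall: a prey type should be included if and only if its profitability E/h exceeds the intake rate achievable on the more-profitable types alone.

No

Intake rate on the current diet: R = (0.64×20.7 + 0.047×20) / (1 + 0.64×24.7 + 0.047×19) = 14.19/17.7 = 0.8015 kJ/s.
snails: E/h = 12.7/29.4 = 0.432 kJ/s.
0.432 < 0.8015, so adding snails would lower the average — exclude it.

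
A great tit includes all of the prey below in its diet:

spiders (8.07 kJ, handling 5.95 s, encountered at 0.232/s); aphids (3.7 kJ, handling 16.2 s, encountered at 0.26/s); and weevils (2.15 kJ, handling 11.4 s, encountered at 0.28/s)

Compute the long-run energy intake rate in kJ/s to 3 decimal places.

0.351 kJ/s

R = Σλ_iE_i / (1 + Σλ_ih_i)
Numerator: 0.232×8.07 + 0.26×3.7 + 0.28×2.15 = 3.436
Denominator: 1 + 0.232×5.95 + 0.26×16.2 + 0.28×11.4 = 9.784
R = 3.436/9.784 = 0.3512 kJ/s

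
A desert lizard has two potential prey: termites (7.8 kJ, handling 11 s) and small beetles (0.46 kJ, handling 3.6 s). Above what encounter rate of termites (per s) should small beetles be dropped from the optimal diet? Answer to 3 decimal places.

0.020 per s

Drop small beetles once their profitability E₂/h₂ falls below the rate achievable on termites alone: E₂/h₂ = λE₁/(1 + λh₁).
Solve for λ: λE₁h₂ = E₂(1 + λh₁) → λ(E₁h₂ − E₂h₁) = E₂ → λ = E₂/(E₁h₂ − E₂h₁).
λ = 0.46/(7.8×3.6 − 0.46×11) = 0.46/23.02 = 0.01998 per s.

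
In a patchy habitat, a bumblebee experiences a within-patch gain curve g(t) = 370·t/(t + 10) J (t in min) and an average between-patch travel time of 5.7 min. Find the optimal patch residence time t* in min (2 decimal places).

Optimal t* satisfies g'(t*) = g(t*)/(T + t*).
g'(t) = 370·10/(t + 10)². Setting 370·10/(t+10)² = 370t/[(t+10)(5.7+t)] gives 10(5.7+t) = t(t+10), so t² = 10×5.7 = 57.
t* = √57 = 7.55 min.

7.55 min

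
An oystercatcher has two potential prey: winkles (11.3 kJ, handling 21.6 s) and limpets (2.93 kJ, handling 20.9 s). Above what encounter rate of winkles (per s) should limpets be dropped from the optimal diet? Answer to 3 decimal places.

0.017 per s

At the threshold, the rate on winkles alone equals the profitability of limpets: λ·11.3/(1 + λ·21.6) = 2.93/20.9 = 0.1402.
Rearranging, λ(11.3 − 0.1402×21.6) = 0.1402, so λ = 0.1402/8.272 = 0.01695 per s.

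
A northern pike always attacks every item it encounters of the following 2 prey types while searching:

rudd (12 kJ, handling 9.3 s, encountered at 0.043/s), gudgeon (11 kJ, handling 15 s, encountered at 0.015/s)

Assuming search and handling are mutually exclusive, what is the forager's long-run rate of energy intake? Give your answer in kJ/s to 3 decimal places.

R = Σλ_iE_i / (1 + Σλ_ih_i)
Numerator: 0.043×12 + 0.015×11 = 0.681
Denominator: 1 + 0.043×9.3 + 0.015×15 = 1.625
R = 0.681/1.625 = 0.4191 kJ/s

0.419 kJ/s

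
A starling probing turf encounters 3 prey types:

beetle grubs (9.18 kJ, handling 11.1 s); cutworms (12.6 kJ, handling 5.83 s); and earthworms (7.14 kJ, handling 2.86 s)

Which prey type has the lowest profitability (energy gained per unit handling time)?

beetle grubs

In descending order of E/h:
earthworms: 7.14/2.86 = 2.5 kJ/s
cutworms: 12.6/5.83 = 2.16 kJ/s
beetle grubs: 9.18/11.1 = 0.827 kJ/s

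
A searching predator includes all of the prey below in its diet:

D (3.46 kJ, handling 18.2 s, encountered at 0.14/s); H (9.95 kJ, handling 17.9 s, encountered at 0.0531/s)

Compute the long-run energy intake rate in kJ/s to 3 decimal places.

0.225 kJ/s

R = Σλ_iE_i / (1 + Σλ_ih_i)
Numerator: 0.14×3.46 + 0.0531×9.95 = 1.013
Denominator: 1 + 0.14×18.2 + 0.0531×17.9 = 4.498
R = 1.013/4.498 = 0.2251 kJ/s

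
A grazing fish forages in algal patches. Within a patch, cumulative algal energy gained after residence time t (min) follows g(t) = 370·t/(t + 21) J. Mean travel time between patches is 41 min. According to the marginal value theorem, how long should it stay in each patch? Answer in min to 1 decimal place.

Optimal t* satisfies g'(t*) = g(t*)/(T + t*).
g'(t) = 370·21/(t + 21)². Setting 370·21/(t+21)² = 370t/[(t+21)(41+t)] gives 21(41+t) = t(t+21), so t² = 21×41 = 861.
t* = √861 = 29.34 min.

29.3 min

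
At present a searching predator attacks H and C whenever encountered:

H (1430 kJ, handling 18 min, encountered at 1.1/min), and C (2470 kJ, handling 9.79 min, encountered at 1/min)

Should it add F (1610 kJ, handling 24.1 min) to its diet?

Intake rate on the current diet: R = (1.1×1430 + 1×2470) / (1 + 1.1×18 + 1×9.79) = 4043/30.59 = 132.2 kJ/min.
Profitability of F: 1610/24.1 = 66.8 kJ/min.
Since 66.8 < R, time spent handling F is better spent searching.

No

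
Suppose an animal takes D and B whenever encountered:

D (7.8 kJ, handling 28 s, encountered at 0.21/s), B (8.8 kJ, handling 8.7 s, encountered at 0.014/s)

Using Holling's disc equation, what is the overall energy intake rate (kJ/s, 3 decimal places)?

0.252 kJ/s

R = (0.21×7.8 + 0.014×8.8) / (1 + 0.21×28 + 0.014×8.7) = 1.761/7.002 = 0.2515 kJ/s.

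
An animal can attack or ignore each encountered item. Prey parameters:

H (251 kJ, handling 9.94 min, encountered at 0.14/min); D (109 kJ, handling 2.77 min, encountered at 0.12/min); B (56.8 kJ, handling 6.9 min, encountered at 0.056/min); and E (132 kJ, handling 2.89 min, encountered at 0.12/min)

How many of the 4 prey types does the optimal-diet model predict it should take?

3

E/h in descending order: E 45.7, D 39.4, H 25.3, B 8.23 kJ/min. The optimal diet is the largest prefix of this list for which every included type satisfies E_i/h_i > R on the types above it.
Rate on top 1: 11.76. D: 39.4 > 11.76 → include.
Rate on top 2: 17.22. H: 25.3 > 17.22 → include.
Rate on top 3: 20.86. B: 8.23 < 20.86 → exclude; stop.
Optimal diet: E, D, H — 3 of 4 types.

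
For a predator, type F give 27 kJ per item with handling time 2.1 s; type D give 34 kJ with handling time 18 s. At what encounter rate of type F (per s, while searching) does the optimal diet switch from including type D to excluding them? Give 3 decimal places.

0.082 per s

The zero-one rule: include type D iff E₂/h₂ > λE₁/(1+λh₁). Equality gives the switch point.
λE₁h₂ = E₂ + λE₂h₁ ⇒ λ = E₂/(E₁h₂ − E₂h₁) = 34/(486 − 71.4) = 0.08201 per s.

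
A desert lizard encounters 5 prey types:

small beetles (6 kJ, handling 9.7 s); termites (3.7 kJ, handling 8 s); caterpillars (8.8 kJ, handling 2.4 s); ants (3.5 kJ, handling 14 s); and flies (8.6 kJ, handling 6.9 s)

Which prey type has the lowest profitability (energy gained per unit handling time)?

Profitability E/h (kJ/s): small beetles = 6/9.7 = 0.619, termites = 3.7/8 = 0.463, caterpillars = 8.8/2.4 = 3.67, ants = 3.5/14 = 0.25, flies = 8.6/6.9 = 1.25.
Ranked: caterpillars > flies > small beetles > termites > ants.

ants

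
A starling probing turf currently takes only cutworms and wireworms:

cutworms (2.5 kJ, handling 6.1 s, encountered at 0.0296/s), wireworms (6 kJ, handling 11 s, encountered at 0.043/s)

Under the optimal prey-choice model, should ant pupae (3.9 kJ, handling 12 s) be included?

Yes

Intake rate on the current diet: R = (0.0296×2.5 + 0.043×6) / (1 + 0.0296×6.1 + 0.043×11) = 0.332/1.654 = 0.2008 kJ/s.
ant pupae: E/h = 3.9/12 = 0.325 kJ/s.
Since 0.325 > R, including ant pupae increases the long-run rate.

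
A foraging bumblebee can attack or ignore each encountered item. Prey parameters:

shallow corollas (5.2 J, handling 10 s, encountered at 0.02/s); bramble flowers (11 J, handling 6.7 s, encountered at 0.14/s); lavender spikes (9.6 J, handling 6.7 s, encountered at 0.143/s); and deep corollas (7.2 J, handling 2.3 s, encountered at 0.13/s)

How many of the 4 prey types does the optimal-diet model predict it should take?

3

Rank by E/h (J/s): deep corollas 3.13, bramble flowers 1.64, lavender spikes 1.43, shallow corollas 0.52. Include each in turn until the next type's E/h falls below the running intake rate.
Rate on top 1: 0.7206. bramble flowers: 1.64 > 0.7206 → include.
Rate on top 2: 1.107. lavender spikes: 1.43 > 1.107 → include.
Rate on top 3: 1.205. shallow corollas: 0.52 < 1.205 → exclude; stop.
Optimal diet: deep corollas, bramble flowers, lavender spikes — 3 of 4 types.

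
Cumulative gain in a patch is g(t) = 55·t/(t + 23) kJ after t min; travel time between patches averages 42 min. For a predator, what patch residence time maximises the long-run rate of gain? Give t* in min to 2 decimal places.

Optimal t* satisfies g'(t*) = g(t*)/(T + t*).
g'(t) = 55·23/(t + 23)². Setting 55·23/(t+23)² = 55t/[(t+23)(42+t)] gives 23(42+t) = t(t+23), so t² = 23×42 = 966.
t* = √966 = 31.08 min.

31.08 min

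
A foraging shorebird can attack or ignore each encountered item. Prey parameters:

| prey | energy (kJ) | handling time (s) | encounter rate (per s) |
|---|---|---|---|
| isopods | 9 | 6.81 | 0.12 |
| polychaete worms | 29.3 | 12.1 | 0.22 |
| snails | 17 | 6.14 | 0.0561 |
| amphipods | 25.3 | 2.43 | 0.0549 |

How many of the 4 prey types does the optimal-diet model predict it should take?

3

Rank by E/h (kJ/s): amphipods 10.4, snails 2.77, polychaete worms 2.42, isopods 1.32. Include each in turn until the next type's E/h falls below the running intake rate.
Rate on top 1: 1.225. snails: 2.77 > 1.225 → include.
Rate on top 2: 1.585. polychaete worms: 2.42 > 1.585 → include.
Rate on top 3: 2.123. isopods: 1.32 < 2.123 → exclude; stop.
Optimal diet: amphipods, snails, polychaete worms — 3 of 4 types.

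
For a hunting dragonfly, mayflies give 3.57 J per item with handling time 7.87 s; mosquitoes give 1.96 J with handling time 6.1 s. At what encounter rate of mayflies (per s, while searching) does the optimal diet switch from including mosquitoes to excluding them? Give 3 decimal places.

0.309 per s

At the threshold, the rate on mayflies alone equals the profitability of mosquitoes: λ·3.57/(1 + λ·7.87) = 1.96/6.1 = 0.3213.
Rearranging, λ(3.57 − 0.3213×7.87) = 0.3213, so λ = 0.3213/1.041 = 0.3086 per s.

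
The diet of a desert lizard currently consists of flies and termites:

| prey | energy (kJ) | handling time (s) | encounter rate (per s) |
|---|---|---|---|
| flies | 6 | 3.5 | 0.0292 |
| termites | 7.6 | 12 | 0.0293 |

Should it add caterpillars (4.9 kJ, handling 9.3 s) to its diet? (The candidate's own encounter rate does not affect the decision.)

Yes

Intake rate on the current diet: R = (0.0292×6 + 0.0293×7.6) / (1 + 0.0292×3.5 + 0.0293×12) = 0.3979/1.454 = 0.2737 kJ/s.
Profitability of caterpillars: 4.9/9.3 = 0.5269 kJ/s.
Since 0.5269 > R, including caterpillars increases the long-run rate.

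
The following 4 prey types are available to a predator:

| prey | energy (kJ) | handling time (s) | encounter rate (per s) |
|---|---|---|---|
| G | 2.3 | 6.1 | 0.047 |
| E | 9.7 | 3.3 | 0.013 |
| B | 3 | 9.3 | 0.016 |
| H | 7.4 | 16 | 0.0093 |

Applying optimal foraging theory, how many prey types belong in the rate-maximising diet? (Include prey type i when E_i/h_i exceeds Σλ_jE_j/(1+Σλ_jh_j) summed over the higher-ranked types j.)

4

Rank by E/h (kJ/s): E 2.94, H 0.463, G 0.377, B 0.323. Include each in turn until the next type's E/h falls below the running intake rate.
Rate on top 1: 0.1209. H: 0.463 > 0.1209 → include.
Rate on top 2: 0.1636. G: 0.377 > 0.1636 → include.
Rate on top 3: 0.205. B: 0.323 > 0.205 → include.
Optimal diet: E, H, G, B — 4 of 4 types.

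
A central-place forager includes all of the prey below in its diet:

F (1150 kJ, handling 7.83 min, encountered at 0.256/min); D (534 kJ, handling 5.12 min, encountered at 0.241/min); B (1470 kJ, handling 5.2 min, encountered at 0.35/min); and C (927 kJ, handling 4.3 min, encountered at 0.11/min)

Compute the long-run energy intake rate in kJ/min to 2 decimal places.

R = Σλ_iE_i / (1 + Σλ_ih_i)
Numerator: 0.256×1150 + 0.241×534 + 0.35×1470 + 0.11×927 = 1040
Denominator: 1 + 0.256×7.83 + 0.241×5.12 + 0.35×5.2 + 0.11×4.3 = 6.531
R = 1040/6.531 = 159.2 kJ/min

159.16 kJ/min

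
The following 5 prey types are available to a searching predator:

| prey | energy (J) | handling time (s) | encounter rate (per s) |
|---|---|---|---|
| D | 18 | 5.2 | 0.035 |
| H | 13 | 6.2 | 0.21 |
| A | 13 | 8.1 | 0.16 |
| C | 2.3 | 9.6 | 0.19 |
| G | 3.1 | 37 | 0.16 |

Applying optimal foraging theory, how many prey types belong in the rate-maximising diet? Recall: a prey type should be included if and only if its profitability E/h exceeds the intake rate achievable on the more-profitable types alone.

E/h in descending order: D 3.46, H 2.1, A 1.6, C 0.24, G 0.0838 J/s. The optimal diet is the largest prefix of this list for which every included type satisfies E_i/h_i > R on the types above it.
Rate on top 1: 0.533. H: 2.1 > 0.533 → include.
Rate on top 2: 1.353. A: 1.6 > 1.353 → include.
Rate on top 3: 1.439. C: 0.24 < 1.439 → exclude; stop.
Optimal diet: D, H, A — 3 of 5 types.

3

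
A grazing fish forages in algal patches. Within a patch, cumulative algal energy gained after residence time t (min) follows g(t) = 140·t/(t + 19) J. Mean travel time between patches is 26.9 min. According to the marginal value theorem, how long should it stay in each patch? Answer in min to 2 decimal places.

22.61 min

Maximise g(t)/(T+t): set derivative to zero → g'(t)(T+t) = g(t).
g'(t) = 140·19/(t + 19)². Setting 140·19/(t+19)² = 140t/[(t+19)(26.9+t)] gives 19(26.9+t) = t(t+19), so t² = 19×26.9 = 511.1.
t* = √511.1 = 22.61 min.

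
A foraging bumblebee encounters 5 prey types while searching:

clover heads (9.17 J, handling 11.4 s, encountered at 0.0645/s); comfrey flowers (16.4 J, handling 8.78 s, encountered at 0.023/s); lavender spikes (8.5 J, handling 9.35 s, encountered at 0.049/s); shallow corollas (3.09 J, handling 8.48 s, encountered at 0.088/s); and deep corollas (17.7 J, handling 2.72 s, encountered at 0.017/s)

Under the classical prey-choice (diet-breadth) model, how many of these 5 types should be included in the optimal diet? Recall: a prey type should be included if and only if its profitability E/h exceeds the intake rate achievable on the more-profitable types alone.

4

E/h in descending order: deep corollas 6.51, comfrey flowers 1.87, lavender spikes 0.909, clover heads 0.804, shallow corollas 0.364 J/s. The optimal diet is the largest prefix of this list for which every included type satisfies E_i/h_i > R on the types above it.
Rate on top 1: 0.2876. comfrey flowers: 1.87 > 0.2876 → include.
Rate on top 2: 0.5433. lavender spikes: 0.909 > 0.5433 → include.
Rate on top 3: 0.6415. clover heads: 0.804 > 0.6415 → include.
Rate on top 4: 0.6905. shallow corollas: 0.364 < 0.6905 → exclude; stop.
Optimal diet: deep corollas, comfrey flowers, lavender spikes, clover heads — 4 of 5 types.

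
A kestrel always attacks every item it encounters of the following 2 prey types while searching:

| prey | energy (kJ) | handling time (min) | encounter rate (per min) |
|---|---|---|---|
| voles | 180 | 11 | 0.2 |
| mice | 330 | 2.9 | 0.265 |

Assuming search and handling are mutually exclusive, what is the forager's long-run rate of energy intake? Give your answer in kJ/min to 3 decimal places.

R = (0.2×180 + 0.265×330) / (1 + 0.2×11 + 0.265×2.9) = 123.5/3.969 = 31.11 kJ/min.

31.107 kJ/min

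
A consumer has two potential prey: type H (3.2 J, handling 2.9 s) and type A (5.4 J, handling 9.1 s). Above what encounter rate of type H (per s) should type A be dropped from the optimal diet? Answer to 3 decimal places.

0.401 per s

The zero-one rule: include type A iff E₂/h₂ > λE₁/(1+λh₁). Equality gives the switch point.
λE₁h₂ = E₂ + λE₂h₁ ⇒ λ = E₂/(E₁h₂ − E₂h₁) = 5.4/(29.12 − 15.66) = 0.4012 per s.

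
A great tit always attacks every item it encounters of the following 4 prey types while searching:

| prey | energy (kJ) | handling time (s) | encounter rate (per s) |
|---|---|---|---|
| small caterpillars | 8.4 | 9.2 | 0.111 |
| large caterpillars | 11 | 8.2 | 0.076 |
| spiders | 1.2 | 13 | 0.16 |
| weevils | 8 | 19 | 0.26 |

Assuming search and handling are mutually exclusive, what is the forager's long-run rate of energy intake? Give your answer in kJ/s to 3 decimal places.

R = (0.111×8.4 + 0.076×11 + 0.16×1.2 + 0.26×8) / (1 + 0.111×9.2 + 0.076×8.2 + 0.16×13 + 0.26×19) = 4.04/9.664 = 0.4181 kJ/s.

0.418 kJ/s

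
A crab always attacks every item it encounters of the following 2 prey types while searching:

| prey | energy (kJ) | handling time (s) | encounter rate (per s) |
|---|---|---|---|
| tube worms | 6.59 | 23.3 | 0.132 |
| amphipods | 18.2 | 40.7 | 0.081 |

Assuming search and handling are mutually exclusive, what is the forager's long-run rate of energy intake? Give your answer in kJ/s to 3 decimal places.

R = (0.132×6.59 + 0.081×18.2) / (1 + 0.132×23.3 + 0.081×40.7) = 2.344/7.372 = 0.318 kJ/s.

0.318 kJ/s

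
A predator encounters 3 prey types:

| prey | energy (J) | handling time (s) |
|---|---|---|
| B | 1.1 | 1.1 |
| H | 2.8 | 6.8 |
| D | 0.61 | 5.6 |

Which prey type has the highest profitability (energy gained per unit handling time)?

Profitability E/h (J/s): B = 1.1/1.1 = 1, H = 2.8/6.8 = 0.412, D = 0.61/5.6 = 0.109.
Ranked: B > H > D.

B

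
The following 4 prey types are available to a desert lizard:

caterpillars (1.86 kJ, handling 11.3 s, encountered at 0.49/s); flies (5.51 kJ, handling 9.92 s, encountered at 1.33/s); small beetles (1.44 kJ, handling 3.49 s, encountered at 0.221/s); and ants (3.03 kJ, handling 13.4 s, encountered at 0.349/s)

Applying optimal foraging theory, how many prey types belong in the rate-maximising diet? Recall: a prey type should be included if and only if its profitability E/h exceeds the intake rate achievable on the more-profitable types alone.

Profitabilities (E/h, kJ/s): flies 0.555, small beetles 0.413, ants 0.226, caterpillars 0.165. Add prey in this order while the next type's profitability exceeds the intake rate on those already taken.
Rate on top 1: 0.5163. small beetles: 0.413 < 0.5163 → exclude; stop.
Optimal diet: flies — 1 of 4 types.

1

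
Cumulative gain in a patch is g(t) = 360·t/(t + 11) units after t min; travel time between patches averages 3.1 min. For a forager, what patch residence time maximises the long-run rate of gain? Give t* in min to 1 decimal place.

5.8 min

Optimal t* satisfies g'(t*) = g(t*)/(T + t*).
g'(t) = 360·11/(t + 11)². Setting 360·11/(t+11)² = 360t/[(t+11)(3.1+t)] gives 11(3.1+t) = t(t+11), so t² = 11×3.1 = 34.1.
t* = √34.1 = 5.84 min.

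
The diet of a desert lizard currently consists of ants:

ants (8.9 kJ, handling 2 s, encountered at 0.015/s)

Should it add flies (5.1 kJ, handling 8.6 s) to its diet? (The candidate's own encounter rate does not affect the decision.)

Yes

Current rate: (0.015×8.9)/(1 + 0.015×2) = 0.1296 kJ/s.
Profitability of flies: 5.1/8.6 = 0.593 kJ/s.
0.593 > 0.1296, so adding flies raises the average — include it.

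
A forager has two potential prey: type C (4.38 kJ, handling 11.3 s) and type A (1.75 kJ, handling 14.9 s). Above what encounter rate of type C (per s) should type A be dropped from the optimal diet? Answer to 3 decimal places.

Drop type A once their profitability E₂/h₂ falls below the rate achievable on type C alone: E₂/h₂ = λE₁/(1 + λh₁).
Solve for λ: λE₁h₂ = E₂(1 + λh₁) → λ(E₁h₂ − E₂h₁) = E₂ → λ = E₂/(E₁h₂ − E₂h₁).
λ = 1.75/(4.38×14.9 − 1.75×11.3) = 1.75/45.49 = 0.03847 per s.

0.038 per s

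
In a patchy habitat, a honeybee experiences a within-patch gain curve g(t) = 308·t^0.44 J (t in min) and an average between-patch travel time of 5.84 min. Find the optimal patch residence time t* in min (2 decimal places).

Optimal t* satisfies g'(t*) = g(t*)/(T + t*).
g'(t) = 0.44·308·t^-0.56. Setting 0.44·308·t^-0.56 = 308·t^0.44/(5.84+t) gives 0.44(5.84+t) = t, so 0.56·t = 0.44×5.84.
t* = 0.44×5.84/0.56 = 4.589 min.

4.59 min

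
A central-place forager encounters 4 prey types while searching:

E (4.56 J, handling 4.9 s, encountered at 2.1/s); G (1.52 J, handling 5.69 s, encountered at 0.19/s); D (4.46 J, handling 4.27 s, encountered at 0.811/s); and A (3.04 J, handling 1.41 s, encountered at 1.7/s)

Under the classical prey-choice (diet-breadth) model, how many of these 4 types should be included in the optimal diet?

1

Profitabilities (E/h, J/s): A 2.16, D 1.04, E 0.931, G 0.267. Add prey in this order while the next type's profitability exceeds the intake rate on those already taken.
Rate on top 1: 1.521. D: 1.04 < 1.521 → exclude; stop.
Optimal diet: A — 1 of 4 types.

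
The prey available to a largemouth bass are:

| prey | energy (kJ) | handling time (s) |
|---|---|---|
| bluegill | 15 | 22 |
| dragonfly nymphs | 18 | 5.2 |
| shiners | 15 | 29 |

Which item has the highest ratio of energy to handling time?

dragonfly nymphs

In descending order of E/h:
dragonfly nymphs: 18/5.2 = 3.46 kJ/s
bluegill: 15/22 = 0.682 kJ/s
shiners: 15/29 = 0.517 kJ/s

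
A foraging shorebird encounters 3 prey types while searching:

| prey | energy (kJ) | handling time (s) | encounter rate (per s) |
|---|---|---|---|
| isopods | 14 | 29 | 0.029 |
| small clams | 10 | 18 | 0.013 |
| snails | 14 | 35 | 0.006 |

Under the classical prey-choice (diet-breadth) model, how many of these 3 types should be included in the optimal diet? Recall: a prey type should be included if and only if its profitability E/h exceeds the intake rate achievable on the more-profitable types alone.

3

Rank by E/h (kJ/s): small clams 0.556, isopods 0.483, snails 0.4. Include each in turn until the next type's E/h falls below the running intake rate.
Rate on top 1: 0.1053. isopods: 0.483 > 0.1053 → include.
Rate on top 2: 0.2583. snails: 0.4 > 0.2583 → include.
Optimal diet: small clams, isopods, snails — 3 of 3 types.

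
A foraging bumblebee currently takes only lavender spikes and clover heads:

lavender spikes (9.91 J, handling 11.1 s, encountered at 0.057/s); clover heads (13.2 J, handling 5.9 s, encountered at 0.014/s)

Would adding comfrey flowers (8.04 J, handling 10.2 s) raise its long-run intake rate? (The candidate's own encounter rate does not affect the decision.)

Yes

On lavender spikes and clover heads alone, R = ΣλE/(1+Σλh) = 0.7497/1.715 = 0.437 J/s.
Profitability of comfrey flowers: 8.04/10.2 = 0.7882 J/s.
Since 0.7882 > R, including comfrey flowers increases the long-run rate.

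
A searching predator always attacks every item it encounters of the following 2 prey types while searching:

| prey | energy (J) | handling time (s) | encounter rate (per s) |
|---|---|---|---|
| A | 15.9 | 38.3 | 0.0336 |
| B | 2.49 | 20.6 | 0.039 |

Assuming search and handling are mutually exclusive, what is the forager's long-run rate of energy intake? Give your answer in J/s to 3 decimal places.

R = Σλ_iE_i / (1 + Σλ_ih_i)
Numerator: 0.0336×15.9 + 0.039×2.49 = 0.6313
Denominator: 1 + 0.0336×38.3 + 0.039×20.6 = 3.09
R = 0.6313/3.09 = 0.2043 J/s

0.204 J/s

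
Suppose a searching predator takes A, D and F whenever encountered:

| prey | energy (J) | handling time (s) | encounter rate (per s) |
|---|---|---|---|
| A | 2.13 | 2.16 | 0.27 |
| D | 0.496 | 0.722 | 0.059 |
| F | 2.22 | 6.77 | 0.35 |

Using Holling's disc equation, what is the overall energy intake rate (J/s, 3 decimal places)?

R = (0.27×2.13 + 0.059×0.496 + 0.35×2.22) / (1 + 0.27×2.16 + 0.059×0.722 + 0.35×6.77) = 1.381/3.995 = 0.3457 J/s.

0.346 J/s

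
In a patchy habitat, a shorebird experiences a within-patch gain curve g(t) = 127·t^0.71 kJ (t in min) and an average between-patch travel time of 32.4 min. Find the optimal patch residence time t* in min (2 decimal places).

Maximise g(t)/(T+t): set derivative to zero → g'(t)(T+t) = g(t).
g'(t) = 0.71·127·t^-0.29. Setting 0.71·127·t^-0.29 = 127·t^0.71/(32.4+t) gives 0.71(32.4+t) = t, so 0.29·t = 0.71×32.4.
t* = 0.71×32.4/0.29 = 79.32 min.

79.32 min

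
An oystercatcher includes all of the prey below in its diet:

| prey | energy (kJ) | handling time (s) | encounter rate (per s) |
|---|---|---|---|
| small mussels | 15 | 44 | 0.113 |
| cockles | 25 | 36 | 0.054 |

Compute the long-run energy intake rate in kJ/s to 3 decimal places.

R = (0.113×15 + 0.054×25) / (1 + 0.113×44 + 0.054×36) = 3.045/7.916 = 0.3847 kJ/s.

0.385 kJ/s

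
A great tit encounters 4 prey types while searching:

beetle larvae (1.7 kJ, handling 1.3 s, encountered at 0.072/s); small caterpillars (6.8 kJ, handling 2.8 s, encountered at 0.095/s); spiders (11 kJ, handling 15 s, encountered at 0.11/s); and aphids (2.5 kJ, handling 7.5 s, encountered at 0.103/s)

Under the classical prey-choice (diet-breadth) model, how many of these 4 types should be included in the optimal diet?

Rank by E/h (kJ/s): small caterpillars 2.43, beetle larvae 1.31, spiders 0.733, aphids 0.333. Include each in turn until the next type's E/h falls below the running intake rate.
Rate on top 1: 0.5103. beetle larvae: 1.31 > 0.5103 → include.
Rate on top 2: 0.5652. spiders: 0.733 > 0.5652 → include.
Rate on top 3: 0.6574. aphids: 0.333 < 0.6574 → exclude; stop.
Optimal diet: small caterpillars, beetle larvae, spiders — 3 of 4 types.

3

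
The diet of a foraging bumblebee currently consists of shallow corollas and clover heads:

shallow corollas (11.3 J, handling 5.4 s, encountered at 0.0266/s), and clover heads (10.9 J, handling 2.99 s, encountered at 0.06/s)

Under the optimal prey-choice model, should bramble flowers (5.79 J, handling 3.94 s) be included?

Yes

On shallow corollas and clover heads alone, R = ΣλE/(1+Σλh) = 0.9546/1.323 = 0.7215 J/s.
Profitability of bramble flowers: 5.79/3.94 = 1.47 J/s.
1.47 > 0.7215, so adding bramble flowers raises the average — include it.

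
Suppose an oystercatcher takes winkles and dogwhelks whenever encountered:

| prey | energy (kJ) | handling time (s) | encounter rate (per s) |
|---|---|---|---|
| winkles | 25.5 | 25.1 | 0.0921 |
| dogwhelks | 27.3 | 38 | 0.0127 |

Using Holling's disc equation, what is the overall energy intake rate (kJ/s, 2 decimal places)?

R = (0.0921×25.5 + 0.0127×27.3) / (1 + 0.0921×25.1 + 0.0127×38) = 2.695/3.794 = 0.7103 kJ/s.

0.71 kJ/s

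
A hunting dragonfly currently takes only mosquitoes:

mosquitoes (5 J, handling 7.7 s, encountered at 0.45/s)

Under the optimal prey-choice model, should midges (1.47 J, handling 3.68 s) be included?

Current rate: (0.45×5)/(1 + 0.45×7.7) = 0.5039 J/s.
Profitability of midges: 1.47/3.68 = 0.3995 J/s.
0.3995 < 0.5039, so adding midges would lower the average — exclude it.

No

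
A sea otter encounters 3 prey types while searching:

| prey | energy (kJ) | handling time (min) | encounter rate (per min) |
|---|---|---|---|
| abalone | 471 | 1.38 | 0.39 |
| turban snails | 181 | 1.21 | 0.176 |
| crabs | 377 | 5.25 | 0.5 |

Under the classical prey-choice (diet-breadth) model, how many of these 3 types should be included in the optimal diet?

2

Profitabilities (E/h, kJ/min): abalone 341, turban snails 150, crabs 71.8. Add prey in this order while the next type's profitability exceeds the intake rate on those already taken.
Rate on top 1: 119.4. turban snails: 150 > 119.4 → include.
Rate on top 2: 123.1. crabs: 71.8 < 123.1 → exclude; stop.
Optimal diet: abalone, turban snails — 2 of 3 types.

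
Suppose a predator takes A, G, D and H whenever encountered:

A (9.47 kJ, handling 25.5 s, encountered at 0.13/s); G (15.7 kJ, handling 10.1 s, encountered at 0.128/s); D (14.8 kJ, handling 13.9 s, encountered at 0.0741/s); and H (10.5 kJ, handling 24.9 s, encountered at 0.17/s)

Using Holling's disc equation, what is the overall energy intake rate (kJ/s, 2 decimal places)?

0.56 kJ/s

R = (0.13×9.47 + 0.128×15.7 + 0.0741×14.8 + 0.17×10.5) / (1 + 0.13×25.5 + 0.128×10.1 + 0.0741×13.9 + 0.17×24.9) = 6.122/10.87 = 0.5632 kJ/s.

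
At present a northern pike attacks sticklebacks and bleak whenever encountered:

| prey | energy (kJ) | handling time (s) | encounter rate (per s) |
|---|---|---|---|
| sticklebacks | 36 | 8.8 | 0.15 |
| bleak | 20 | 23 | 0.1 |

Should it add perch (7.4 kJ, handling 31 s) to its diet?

No

Current rate: (0.15×36 + 0.1×20)/(1 + 0.15×8.8 + 0.1×23) = 1.602 kJ/s.
Profitability of perch: 7.4/31 = 0.2387 kJ/s.
0.2387 < 1.602, so adding perch would lower the average — exclude it.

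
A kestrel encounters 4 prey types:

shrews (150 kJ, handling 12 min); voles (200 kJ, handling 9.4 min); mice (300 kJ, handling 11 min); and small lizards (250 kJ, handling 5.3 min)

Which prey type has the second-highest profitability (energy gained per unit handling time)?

mice

In descending order of E/h:
small lizards: 250/5.3 = 47.2 kJ/min
mice: 300/11 = 27.3 kJ/min
voles: 200/9.4 = 21.3 kJ/min
shrews: 150/12 = 12.5 kJ/min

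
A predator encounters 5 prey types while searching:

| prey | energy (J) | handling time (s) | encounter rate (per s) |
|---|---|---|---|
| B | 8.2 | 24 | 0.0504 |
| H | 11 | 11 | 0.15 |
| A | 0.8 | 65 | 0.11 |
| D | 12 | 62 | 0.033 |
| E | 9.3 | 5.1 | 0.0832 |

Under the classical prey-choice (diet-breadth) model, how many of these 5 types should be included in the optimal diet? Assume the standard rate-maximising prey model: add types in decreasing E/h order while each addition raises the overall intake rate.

Rank by E/h (J/s): E 1.82, H 1, B 0.342, D 0.194, A 0.0123. Include each in turn until the next type's E/h falls below the running intake rate.
Rate on top 1: 0.5432. H: 1 > 0.5432 → include.
Rate on top 2: 0.7884. B: 0.342 < 0.7884 → exclude; stop.
Optimal diet: E, H — 2 of 5 types.

2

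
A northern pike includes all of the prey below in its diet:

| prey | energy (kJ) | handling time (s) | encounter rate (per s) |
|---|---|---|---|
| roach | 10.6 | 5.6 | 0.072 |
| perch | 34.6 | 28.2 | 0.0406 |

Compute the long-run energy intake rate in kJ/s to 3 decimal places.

0.851 kJ/s

R = Σλ_iE_i / (1 + Σλ_ih_i)
Numerator: 0.072×10.6 + 0.0406×34.6 = 2.168
Denominator: 1 + 0.072×5.6 + 0.0406×28.2 = 2.548
R = 2.168/2.548 = 0.8508 kJ/s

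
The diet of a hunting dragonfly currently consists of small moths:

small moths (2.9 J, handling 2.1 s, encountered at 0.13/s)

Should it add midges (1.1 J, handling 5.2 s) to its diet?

No

Current rate: (0.13×2.9)/(1 + 0.13×2.1) = 0.2962 J/s.
midges: E/h = 1.1/5.2 = 0.2115 J/s.
Since 0.2115 < R, time spent handling midges is better spent searching.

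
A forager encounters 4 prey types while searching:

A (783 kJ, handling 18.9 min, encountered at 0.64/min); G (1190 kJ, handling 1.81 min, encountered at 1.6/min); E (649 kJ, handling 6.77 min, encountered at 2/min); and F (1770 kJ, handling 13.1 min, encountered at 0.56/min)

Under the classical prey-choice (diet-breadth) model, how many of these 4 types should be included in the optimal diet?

1

E/h in descending order: G 657, F 135, E 95.9, A 41.4 kJ/min. The optimal diet is the largest prefix of this list for which every included type satisfies E_i/h_i > R on the types above it.
Rate on top 1: 488.7. F: 135 < 488.7 → exclude; stop.
Optimal diet: G — 1 of 4 types.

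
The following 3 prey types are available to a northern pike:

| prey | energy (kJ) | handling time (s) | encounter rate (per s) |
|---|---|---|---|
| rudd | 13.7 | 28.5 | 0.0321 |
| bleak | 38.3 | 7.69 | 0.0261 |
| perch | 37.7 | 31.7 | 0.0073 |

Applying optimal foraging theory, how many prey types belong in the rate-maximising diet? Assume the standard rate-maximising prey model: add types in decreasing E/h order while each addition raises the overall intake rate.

Profitabilities (E/h, kJ/s): bleak 4.98, perch 1.19, rudd 0.481. Add prey in this order while the next type's profitability exceeds the intake rate on those already taken.
Rate on top 1: 0.8325. perch: 1.19 > 0.8325 → include.
Rate on top 2: 0.8902. rudd: 0.481 < 0.8902 → exclude; stop.
Optimal diet: bleak, perch — 2 of 3 types.

2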